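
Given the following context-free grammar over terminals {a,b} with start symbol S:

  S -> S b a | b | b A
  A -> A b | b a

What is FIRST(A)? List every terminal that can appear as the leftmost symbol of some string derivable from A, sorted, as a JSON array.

FIRST sets, iterate to fixpoint:
round 1:
  A via A→b a: +{b}
  S via S→b: +{b}
  S: {b}  A: {b}
round 2: (stable)
  S: {b}  A: {b}

FIRST(A) = ["b"]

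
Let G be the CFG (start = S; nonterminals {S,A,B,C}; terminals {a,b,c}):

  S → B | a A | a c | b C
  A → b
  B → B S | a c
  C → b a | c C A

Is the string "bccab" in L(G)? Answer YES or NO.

CNF form of G:
  S -> B S | T0 A | T0 T1 | T2 C
  A -> b
  B -> B S | T0 T1
  C -> T1 X3 | T2 T0
  T0 -> a
  T1 -> c
  T2 -> b
  X3 -> C A

CYK fill:
  cell(0,0) b: {A,T2}  orig:{A}
  cell(1,1) c: {T1}  orig:{}
  cell(2,2) c: {T1}  orig:{}
  cell(3,3) a: {T0}  orig:{}
  cell(4,4) b: {A,T2}  orig:{A}
  cell(0,1) bc: ∅
  cell(1,2) cc: ∅
  cell(2,3) ca: ∅
  cell(3,4) ab: {S}
  cell(0,2) bcc: ∅
  cell(1,3) cca: ∅
  cell(2,4) cab: ∅
  cell(0,3) bcca: ∅
  cell(1,4) ccab: ∅
  cell(0,4) bccab: ∅

S ∉ T[0,4] ⇒ NO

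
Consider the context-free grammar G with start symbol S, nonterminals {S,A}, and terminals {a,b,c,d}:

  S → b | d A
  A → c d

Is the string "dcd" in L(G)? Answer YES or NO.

CNF form of G:
  S -> T1 A | b
  A -> T0 T1
  T0 -> c
  T1 -> d

Fill CYK table bottom-up:
  [0..0]={T1}  "d"  orig:{}
  [1..1]={T0}  "c"  orig:{}
  [2..2]={T1}  "d"  orig:{}
  [0..1]=∅  "dc"
  [1..2]={A}  "cd"
  [0..2]={S}  "dcd"

S ∈ T[0,2] ⇒ YES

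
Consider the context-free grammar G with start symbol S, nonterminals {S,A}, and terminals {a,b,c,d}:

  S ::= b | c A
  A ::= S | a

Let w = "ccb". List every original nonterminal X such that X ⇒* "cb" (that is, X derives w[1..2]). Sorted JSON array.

CNF form of G:
  S -> T0 A | b
  A -> T0 A | a | b
  T0 -> c

CYK table (by increasing span), restricted to cells inside w[1..2]:
  cell(1,1) c: {T0}  orig:{}
  cell(2,2) b: {A,S}
  cell(1,2) cb: {A,S}

Original NTs in T[1,2] deriving "cb": ["A", "S"]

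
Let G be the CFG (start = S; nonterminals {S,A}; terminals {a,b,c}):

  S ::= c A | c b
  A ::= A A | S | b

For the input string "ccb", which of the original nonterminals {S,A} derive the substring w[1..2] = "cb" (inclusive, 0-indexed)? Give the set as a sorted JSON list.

Convert to CNF:
  S -> T0 A | T0 T1
  A -> A A | T0 A | T0 T1 | b
  T0 -> c
  T1 -> b

Fill CYK table bottom-up (cells [i..j] with 1 ≤ i ≤ j ≤ 2 only):
  cell(1,1) c: {T0}  orig:{}
  cell(2,2) b: {A,T1}  orig:{A}
  cell(1,2) cb: {A,S}

Original NTs in T[1,2] deriving "cb": ["A", "S"]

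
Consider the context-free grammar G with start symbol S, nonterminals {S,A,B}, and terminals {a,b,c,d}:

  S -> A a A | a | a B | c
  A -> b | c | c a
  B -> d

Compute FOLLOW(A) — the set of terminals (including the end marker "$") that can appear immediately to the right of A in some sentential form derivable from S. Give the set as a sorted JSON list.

FIRST sets, iterate to fixpoint:
[1]
  A via A→b: +{b}
  A via A→c: +{c}
  B via B→d: +{d}
  S via S→A a A: +{b,c}
  S via S→a: +{a}
  FIRST(S)={a,b,c}  FIRST(A)={b,c}  FIRST(B)={d}
[2] (stable)
  FIRST(S)={a,b,c}  FIRST(A)={b,c}  FIRST(B)={d}

FOLLOW sets:
initialize: $ ∈ FOLLOW(S)
[1]
  S→A a A: FOLLOW(A) ⊇ FIRST(a) = {a}; new: +{a}
  S→A a A: FOLLOW(A) ⊇ FOLLOW(S) ⊇ {$}; new: +{$}
  S→a B: FOLLOW(B) ⊇ FOLLOW(S) ⊇ {$}; new: +{$}
  FOLLOW(S)={$}  FOLLOW(A)={$,a}  FOLLOW(B)={$}
[2] done
  FOLLOW(S)={$}  FOLLOW(A)={$,a}  FOLLOW(B)={$}

FOLLOW(A) = ["$", "a"]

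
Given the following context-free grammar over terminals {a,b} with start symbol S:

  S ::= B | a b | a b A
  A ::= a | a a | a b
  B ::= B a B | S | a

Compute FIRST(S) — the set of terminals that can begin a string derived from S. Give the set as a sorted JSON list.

Compute FIRST by fixpoint:
[1]
  A via A→a: +{a}
  B via B→a: +{a}
  S via S→B: +{a}
  FIRST(S)={a}  FIRST(A)={a}  FIRST(B)={a}
[2] (stable)
  FIRST(S)={a}  FIRST(A)={a}  FIRST(B)={a}

FIRST(S) = ["a"]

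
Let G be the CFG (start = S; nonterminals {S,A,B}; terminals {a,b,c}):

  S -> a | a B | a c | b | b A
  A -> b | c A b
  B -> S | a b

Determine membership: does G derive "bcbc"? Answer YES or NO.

Convert to CNF:
  S -> T1 A | T2 B | T2 T0 | a | b
  A -> T0 X3 | b
  B -> T1 A | T2 B | T2 T0 | T2 T1 | a | b
  T0 -> c
  T1 -> b
  T2 -> a
  X3 -> A T1

CYK table (by increasing span):
  [0..0]={A,B,S,T1}  "b"  orig:{A,B,S}
  [1..1]={T0}  "c"  orig:{}
  [2..2]={A,B,S,T1}  "b"  orig:{A,B,S}
  [3..3]={T0}  "c"  orig:{}
  [0..1]=∅  "bc"
  [1..2]=∅  "cb"
  [2..3]=∅  "bc"
  [0..2]=∅  "bcb"
  [1..3]=∅  "cbc"
  [0..3]=∅  "bcbc"

S ∉ T[0,3] ⇒ NO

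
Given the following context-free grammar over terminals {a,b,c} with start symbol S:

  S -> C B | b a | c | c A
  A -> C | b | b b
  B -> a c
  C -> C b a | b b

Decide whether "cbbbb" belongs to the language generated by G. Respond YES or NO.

Convert to CNF:
  S -> C B | T0 T1 | T2 A | c
  A -> C X3 | T0 T0 | b
  B -> T1 T2
  C -> C X4 | T0 T0
  T0 -> b
  T1 -> a
  T2 -> c
  X3 -> T0 T1
  X4 -> T0 T1

CYK fill:
  cell(0,0) c: {S,T2}  orig:{S}
  cell(1,1) b: {A,T0}  orig:{A}
  cell(2,2) b: {A,T0}  orig:{A}
  cell(3,3) b: {A,T0}  orig:{A}
  cell(4,4) b: {A,T0}  orig:{A}
  cell(0,1) cb: {S}
  cell(1,2) bb: {A,C}
  cell(2,3) bb: {A,C}
  cell(3,4) bb: {A,C}
  cell(0,2) cbb: {S}
  cell(1,3) bbb: ∅
  cell(2,4) bbb: ∅
  cell(0,3) cbbb: ∅
  cell(1,4) bbbb: ∅
  cell(0,4) cbbbb: ∅

S ∉ T[0,4] ⇒ NO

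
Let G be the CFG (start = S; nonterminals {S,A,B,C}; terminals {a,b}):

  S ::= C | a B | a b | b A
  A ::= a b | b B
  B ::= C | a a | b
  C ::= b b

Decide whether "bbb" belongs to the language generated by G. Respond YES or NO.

Convert to CNF:
  S -> T0 B | T0 T1 | T1 A | T1 T1
  A -> T0 T1 | T1 B
  B -> T0 T0 | T1 T1 | b
  C -> T1 T1
  T0 -> a
  T1 -> b

Fill CYK table bottom-up:
  T[0,0] 'b' = {B,T1}  orig:{B}
  T[1,1] 'b' = {B,T1}  orig:{B}
  T[2,2] 'b' = {B,T1}  orig:{B}
  T[0,1] 'bb' = {A,B,C,S}
  T[1,2] 'bb' = {A,B,C,S}
  T[0,2] 'bbb' = {A,S}

S ∈ T[0,2] ⇒ YES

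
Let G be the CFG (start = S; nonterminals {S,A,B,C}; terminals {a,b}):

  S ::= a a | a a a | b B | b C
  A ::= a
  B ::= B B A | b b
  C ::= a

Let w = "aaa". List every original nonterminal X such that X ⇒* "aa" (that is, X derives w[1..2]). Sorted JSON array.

CNF form of G:
  S -> T0 B | T0 C | T1 T1 | T1 X3
  A -> a
  B -> B X2 | T0 T0
  C -> a
  T0 -> b
  T1 -> a
  X2 -> B A
  X3 -> T1 T1

CYK fill — only the sub-triangle for w[1..2]:
  cell(1,1) a: {A,C,T1}  orig:{A,C}
  cell(2,2) a: {A,C,T1}  orig:{A,C}
  cell(1,2) aa: {S,X3}  orig:{S}

Original NTs in T[1,2] deriving "aa": ["S"]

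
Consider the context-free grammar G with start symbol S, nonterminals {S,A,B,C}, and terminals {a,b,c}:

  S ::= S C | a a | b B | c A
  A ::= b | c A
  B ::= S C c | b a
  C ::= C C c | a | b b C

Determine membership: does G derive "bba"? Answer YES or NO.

CNF form of G:
  S -> S C | T0 A | T1 B | T2 T2
  A -> T0 A | b
  B -> S X3 | T1 T2
  C -> C X4 | T1 X5 | a
  T0 -> c
  T1 -> b
  T2 -> a
  X3 -> C T0
  X4 -> C T0
  X5 -> T1 C

CYK table (by increasing span):
  cell(0,0) b: {A,T1}  orig:{A}
  cell(1,1) b: {A,T1}  orig:{A}
  cell(2,2) a: {C,T2}  orig:{C}
  cell(0,1) bb: ∅
  cell(1,2) ba: {B,X5}  orig:{B}
  cell(0,2) bba: {C,S}

S ∈ T[0,2] ⇒ YES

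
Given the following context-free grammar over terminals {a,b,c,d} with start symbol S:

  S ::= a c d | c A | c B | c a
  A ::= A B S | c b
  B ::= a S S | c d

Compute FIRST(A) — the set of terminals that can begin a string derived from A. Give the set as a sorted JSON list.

FIRST iteration:
round 1:
  A via A→c b: +{c}
  B via B→a S S: +{a}
  B via B→c d: +{c}
  S via S→a c d: +{a}
  S via S→c A: +{c}
  FIRST[S]={a,c}  FIRST[A]={c}  FIRST[B]={a,c}
round 2: (stable)
  FIRST[S]={a,c}  FIRST[A]={c}  FIRST[B]={a,c}

FIRST(A) = ["c"]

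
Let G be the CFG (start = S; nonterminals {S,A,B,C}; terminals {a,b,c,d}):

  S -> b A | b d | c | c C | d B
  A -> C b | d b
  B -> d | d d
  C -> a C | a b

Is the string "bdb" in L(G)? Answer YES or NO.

CNF form of G:
  S -> T0 A | T0 T1 | T1 B | T3 C | c
  A -> C T0 | T1 T0
  B -> T1 T1 | d
  C -> T2 C | T2 T0
  T0 -> b
  T1 -> d
  T2 -> a
  T3 -> c

Fill CYK table bottom-up:
  [0..0]={T0}  "b"  orig:{}
  [1..1]={B,T1}  "d"  orig:{B}
  [2..2]={T0}  "b"  orig:{}
  [0..1]={S}  "bd"
  [1..2]={A}  "db"
  [0..2]={S}  "bdb"

S ∈ T[0,2] ⇒ YES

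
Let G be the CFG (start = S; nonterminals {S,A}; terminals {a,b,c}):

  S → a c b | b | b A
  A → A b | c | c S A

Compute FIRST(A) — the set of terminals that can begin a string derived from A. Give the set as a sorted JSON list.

Compute FIRST by fixpoint:
pass 1:
  A via A→c: +{c}
  S via S→a c b: +{a}
  S via S→b: +{b}
  FIRST[S]={a,b}  FIRST[A]={c}
pass 2: — fixpoint
  FIRST[S]={a,b}  FIRST[A]={c}

FIRST(A) = ["c"]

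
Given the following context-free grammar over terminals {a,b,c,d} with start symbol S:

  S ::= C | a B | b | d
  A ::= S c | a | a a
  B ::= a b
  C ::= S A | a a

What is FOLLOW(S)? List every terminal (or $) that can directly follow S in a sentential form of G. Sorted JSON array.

FIRST iteration:
[1]
  A via A→a: +{a}
  B via B→a b: +{a}
  C via C→a a: +{a}
  S via S→C: +{a}
  S via S→b: +{b}
  S via S→d: +{d}
  FIRST(S)={a,b,d}  FIRST(A)={a}  FIRST(B)={a}  FIRST(C)={a}
[2]
  A via A→S c: +{b,d}
  C via C→S A: +{b,d}
  FIRST(S)={a,b,d}  FIRST(A)={a,b,d}  FIRST(B)={a}  FIRST(C)={a,b,d}
[3] (no change)
  FIRST(S)={a,b,d}  FIRST(A)={a,b,d}  FIRST(B)={a}  FIRST(C)={a,b,d}

FOLLOW sets:
FOLLOW(S) := {$}
round 1:
  A→S c: FOLLOW(S) ⊇ FIRST(c) = {c}; new: +{c}
  C→S A: FOLLOW(S) ⊇ FIRST(A) = {a,b,d}; new: +{a,b,d}
  S→C: FOLLOW(C) ⊇ FOLLOW(S) ⊇ {$,a,b,c,d}; new: +{$,a,b,c,d}
  S→a B: FOLLOW(B) ⊇ FOLLOW(S) ⊇ {$,a,b,c,d}; new: +{$,a,b,c,d}
  FOLLOW[S]={$,a,b,c,d}  FOLLOW[A]={}  FOLLOW[B]={$,a,b,c,d}  FOLLOW[C]={$,a,b,c,d}
round 2:
  C→S A: FOLLOW(A) ⊇ FOLLOW(C) ⊇ {$,a,b,c,d}; new: +{$,a,b,c,d}
  FOLLOW[S]={$,a,b,c,d}  FOLLOW[A]={$,a,b,c,d}  FOLLOW[B]={$,a,b,c,d}  FOLLOW[C]={$,a,b,c,d}
round 3: — fixpoint
  FOLLOW[S]={$,a,b,c,d}  FOLLOW[A]={$,a,b,c,d}  FOLLOW[B]={$,a,b,c,d}  FOLLOW[C]={$,a,b,c,d}

FOLLOW(S) = ["$", "a", "b", "c", "d"]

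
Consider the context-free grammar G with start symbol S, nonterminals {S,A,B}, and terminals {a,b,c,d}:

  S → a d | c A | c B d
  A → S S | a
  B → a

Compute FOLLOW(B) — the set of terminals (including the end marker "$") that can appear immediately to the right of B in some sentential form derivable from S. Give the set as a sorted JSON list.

Compute FIRST by fixpoint:
pass 1:
  A via A→a: +{a}
  B via B→a: +{a}
  S via S→a d: +{a}
  S via S→c A: +{c}
  FIRST(S)={a,c}  FIRST(A)={a}  FIRST(B)={a}
pass 2:
  A via A→S S: +{c}
  FIRST(S)={a,c}  FIRST(A)={a,c}  FIRST(B)={a}
pass 3: done
  FIRST(S)={a,c}  FIRST(A)={a,c}  FIRST(B)={a}

FOLLOW sets:
initialize: $ ∈ FOLLOW(S)
[1]
  A→S S: FOLLOW(S) ⊇ FIRST(S) = {a,c}; new: +{a,c}
  S→c A: FOLLOW(A) ⊇ FOLLOW(S) ⊇ {$,a,c}; new: +{$,a,c}
  S→c B d: FOLLOW(B) ⊇ FIRST(d) = {d}; new: +{d}
  S: {$,a,c}  A: {$,a,c}  B: {d}
[2] (stable)
  S: {$,a,c}  A: {$,a,c}  B: {d}

FOLLOW(B) = ["d"]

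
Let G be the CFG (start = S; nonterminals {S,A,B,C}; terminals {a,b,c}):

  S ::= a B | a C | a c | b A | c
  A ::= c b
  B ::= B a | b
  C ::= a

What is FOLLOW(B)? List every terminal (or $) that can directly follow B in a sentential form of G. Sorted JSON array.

FIRST sets, iterate to fixpoint:
iter 1:
  A via A→c b: +{c}
  B via B→b: +{b}
  C via C→a: +{a}
  S via S→a B: +{a}
  S via S→b A: +{b}
  S via S→c: +{c}
  FIRST(S)={a,b,c}  FIRST(A)={c}  FIRST(B)={b}  FIRST(C)={a}
iter 2: — fixpoint
  FIRST(S)={a,b,c}  FIRST(A)={c}  FIRST(B)={b}  FIRST(C)={a}

FOLLOW sets:
initialize: $ ∈ FOLLOW(S)
round 1:
  B→B a: FOLLOW(B) ⊇ FIRST(a) = {a}; new: +{a}
  S→a B: FOLLOW(B) ⊇ FOLLOW(S) ⊇ {$}; new: +{$}
  S→a C: FOLLOW(C) ⊇ FOLLOW(S) ⊇ {$}; new: +{$}
  S→b A: FOLLOW(A) ⊇ FOLLOW(S) ⊇ {$}; new: +{$}
  S: {$}  A: {$}  B: {$,a}  C: {$}
round 2: done
  S: {$}  A: {$}  B: {$,a}  C: {$}

FOLLOW(B) = ["$", "a"]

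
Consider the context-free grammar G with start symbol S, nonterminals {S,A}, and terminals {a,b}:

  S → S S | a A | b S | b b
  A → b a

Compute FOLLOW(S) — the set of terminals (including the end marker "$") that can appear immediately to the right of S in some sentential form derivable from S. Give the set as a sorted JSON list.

FIRST sets, iterate to fixpoint:
[1]
  A via A→b a: +{b}
  S via S→a A: +{a}
  S via S→b S: +{b}
  FIRST(S)={a,b}  FIRST(A)={b}
[2] (no change)
  FIRST(S)={a,b}  FIRST(A)={b}

FOLLOW sets:
FOLLOW(S) := {$}
round 1:
  S→S S: FOLLOW(S) ⊇ FIRST(S) = {a,b}; new: +{a,b}
  S→a A: FOLLOW(A) ⊇ FOLLOW(S) ⊇ {$,a,b}; new: +{$,a,b}
  S: {$,a,b}  A: {$,a,b}
round 2: (no change)
  S: {$,a,b}  A: {$,a,b}

FOLLOW(S) = ["$", "a", "b"]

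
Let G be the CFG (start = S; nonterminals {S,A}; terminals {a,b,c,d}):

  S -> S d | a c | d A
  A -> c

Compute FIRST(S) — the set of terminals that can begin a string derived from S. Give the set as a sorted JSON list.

FIRST sets, iterate to fixpoint:
iter 1:
  A via A→c: +{c}
  S via S→a c: +{a}
  S via S→d A: +{d}
  FIRST(S)={a,d}  FIRST(A)={c}
iter 2: — fixpoint
  FIRST(S)={a,d}  FIRST(A)={c}

FIRST(S) = ["a", "d"]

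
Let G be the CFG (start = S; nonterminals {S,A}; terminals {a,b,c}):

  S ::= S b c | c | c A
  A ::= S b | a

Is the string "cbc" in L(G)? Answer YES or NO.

CNF form of G:
  S -> S X2 | T1 A | c
  A -> S T0 | a
  T0 -> b
  T1 -> c
  X2 -> T0 T1

CYK table (by increasing span):
  [0..0]={S,T1}  "c"  orig:{S}
  [1..1]={T0}  "b"  orig:{}
  [2..2]={S,T1}  "c"  orig:{S}
  [0..1]={A}  "cb"
  [1..2]={X2}  "bc"  orig:{}
  [0..2]={S}  "cbc"

S ∈ T[0,2] ⇒ YES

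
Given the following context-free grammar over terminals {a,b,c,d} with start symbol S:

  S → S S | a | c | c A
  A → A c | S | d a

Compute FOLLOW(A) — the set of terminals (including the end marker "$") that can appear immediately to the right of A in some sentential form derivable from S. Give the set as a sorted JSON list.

FIRST iteration:
round 1:
  A via A→d a: +{d}
  S via S→a: +{a}
  S via S→c: +{c}
  S: {a,c}  A: {d}
round 2:
  A via A→S: +{a,c}
  S: {a,c}  A: {a,c,d}
round 3: done
  S: {a,c}  A: {a,c,d}

FOLLOW iteration:
initialize: $ ∈ FOLLOW(S)
round 1:
  A→A c: FOLLOW(A) ⊇ FIRST(c) = {c}; new: +{c}
  A→S: FOLLOW(S) ⊇ FOLLOW(A) ⊇ {c}; new: +{c}
  S→S S: FOLLOW(S) ⊇ FIRST(S) = {a,c}; new: +{a}
  S→c A: FOLLOW(A) ⊇ FOLLOW(S) ⊇ {$,a,c}; new: +{$,a}
  FOLLOW(S)={$,a,c}  FOLLOW(A)={$,a,c}
round 2: done
  FOLLOW(S)={$,a,c}  FOLLOW(A)={$,a,c}

FOLLOW(A) = ["$", "a", "c"]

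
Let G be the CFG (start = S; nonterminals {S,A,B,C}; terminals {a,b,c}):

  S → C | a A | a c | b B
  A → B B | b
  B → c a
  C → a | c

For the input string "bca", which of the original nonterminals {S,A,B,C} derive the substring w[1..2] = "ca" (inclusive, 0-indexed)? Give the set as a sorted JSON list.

Convert to CNF:
  S -> T1 A | T1 T0 | T2 B | a | c
  A -> B B | b
  B -> T0 T1
  C -> a | c
  T0 -> c
  T1 -> a
  T2 -> b

CYK table (by increasing span) (cells [i..j] with 1 ≤ i ≤ j ≤ 2 only):
  cell(1,1) c: {C,S,T0}  orig:{C,S}
  cell(2,2) a: {C,S,T1}  orig:{C,S}
  cell(1,2) ca: {B}

Original NTs in T[1,2] deriving "ca": ["B"]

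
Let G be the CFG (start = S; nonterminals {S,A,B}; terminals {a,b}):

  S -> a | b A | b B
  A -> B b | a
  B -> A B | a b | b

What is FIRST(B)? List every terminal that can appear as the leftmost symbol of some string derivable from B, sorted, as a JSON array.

FIRST iteration:
[1]
  A via A→a: +{a}
  B via B→A B: +{a}
  B via B→b: +{b}
  S via S→a: +{a}
  S via S→b A: +{b}
  FIRST[S]={a,b}  FIRST[A]={a}  FIRST[B]={a,b}
[2]
  A via A→B b: +{b}
  FIRST[S]={a,b}  FIRST[A]={a,b}  FIRST[B]={a,b}
[3] done
  FIRST[S]={a,b}  FIRST[A]={a,b}  FIRST[B]={a,b}

FIRST(B) = ["a", "b"]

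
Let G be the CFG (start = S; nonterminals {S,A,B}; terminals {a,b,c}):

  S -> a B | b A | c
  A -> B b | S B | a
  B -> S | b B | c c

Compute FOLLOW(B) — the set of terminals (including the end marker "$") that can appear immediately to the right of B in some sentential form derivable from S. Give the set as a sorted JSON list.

FIRST sets, iterate to fixpoint:
round 1:
  A via A→a: +{a}
  B via B→b B: +{b}
  B via B→c c: +{c}
  S via S→a B: +{a}
  S via S→b A: +{b}
  S via S→c: +{c}
  S: {a,b,c}  A: {a}  B: {b,c}
round 2:
  A via A→B b: +{b,c}
  B via B→S: +{a}
  S: {a,b,c}  A: {a,b,c}  B: {a,b,c}
round 3: (no change)
  S: {a,b,c}  A: {a,b,c}  B: {a,b,c}

FOLLOW iteration:
seed FOLLOW(S) with $
[1]
  A→B b: FOLLOW(B) ⊇ FIRST(b) = {b}; new: +{b}
  A→S B: FOLLOW(S) ⊇ FIRST(B) = {a,b,c}; new: +{a,b,c}
  S→a B: FOLLOW(B) ⊇ FOLLOW(S) ⊇ {$,a,b,c}; new: +{$,a,c}
  S→b A: FOLLOW(A) ⊇ FOLLOW(S) ⊇ {$,a,b,c}; new: +{$,a,b,c}
  FOLLOW[S]={$,a,b,c}  FOLLOW[A]={$,a,b,c}  FOLLOW[B]={$,a,b,c}
[2] done
  FOLLOW[S]={$,a,b,c}  FOLLOW[A]={$,a,b,c}  FOLLOW[B]={$,a,b,c}

FOLLOW(B) = ["$", "a", "b", "c"]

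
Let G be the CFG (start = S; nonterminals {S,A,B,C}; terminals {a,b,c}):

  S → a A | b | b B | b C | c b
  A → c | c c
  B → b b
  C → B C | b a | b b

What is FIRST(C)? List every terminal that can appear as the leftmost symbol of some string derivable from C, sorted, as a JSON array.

FIRST sets, iterate to fixpoint:
pass 1:
  A via A→c: +{c}
  B via B→b b: +{b}
  C via C→B C: +{b}
  S via S→a A: +{a}
  S via S→b: +{b}
  S via S→c b: +{c}
  FIRST[S]={a,b,c}  FIRST[A]={c}  FIRST[B]={b}  FIRST[C]={b}
pass 2: done
  FIRST[S]={a,b,c}  FIRST[A]={c}  FIRST[B]={b}  FIRST[C]={b}

FIRST(C) = ["b"]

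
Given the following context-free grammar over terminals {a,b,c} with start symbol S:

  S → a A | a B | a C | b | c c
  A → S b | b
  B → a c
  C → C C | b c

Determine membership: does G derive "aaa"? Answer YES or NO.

CNF form of G:
  S -> T1 A | T1 B | T1 C | T2 T2 | b
  A -> S T0 | b
  B -> T1 T2
  C -> C C | T0 T2
  T0 -> b
  T1 -> a
  T2 -> c

CYK fill:
  T[0,0] 'a' = {T1}  orig:{}
  T[1,1] 'a' = {T1}  orig:{}
  T[2,2] 'a' = {T1}  orig:{}
  T[0,1] 'aa' = ∅
  T[1,2] 'aa' = ∅
  T[0,2] 'aaa' = ∅

S ∉ T[0,2] ⇒ NO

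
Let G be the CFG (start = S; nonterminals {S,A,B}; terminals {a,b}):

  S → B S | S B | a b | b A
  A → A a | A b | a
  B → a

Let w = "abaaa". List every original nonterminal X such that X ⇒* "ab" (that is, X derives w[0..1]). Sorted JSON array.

Convert to CNF:
  S -> B S | S B | T0 T1 | T1 A
  A -> A T0 | A T1 | a
  B -> a
  T0 -> a
  T1 -> b

Fill CYK table bottom-up — only the sub-triangle for w[0..1]:
  [0..0]={A,B,T0}  "a"  orig:{A,B}
  [1..1]={T1}  "b"  orig:{}
  [0..1]={A,S}  "ab"

Original NTs in T[0,1] deriving "ab": ["A", "S"]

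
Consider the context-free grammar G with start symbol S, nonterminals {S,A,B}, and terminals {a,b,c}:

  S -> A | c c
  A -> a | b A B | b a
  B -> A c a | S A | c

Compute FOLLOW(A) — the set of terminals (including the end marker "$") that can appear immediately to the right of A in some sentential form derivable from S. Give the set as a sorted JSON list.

FIRST iteration:
pass 1:
  A via A→a: +{a}
  A via A→b A B: +{b}
  B via B→A c a: +{a,b}
  B via B→c: +{c}
  S via S→A: +{a,b}
  S via S→c c: +{c}
  FIRST(S)={a,b,c}  FIRST(A)={a,b}  FIRST(B)={a,b,c}
pass 2: (no change)
  FIRST(S)={a,b,c}  FIRST(A)={a,b}  FIRST(B)={a,b,c}

FOLLOW sets:
FOLLOW(S) := {$}
[1]
  A→b A B: FOLLOW(A) ⊇ FIRST(B) = {a,b,c}; new: +{a,b,c}
  A→b A B: FOLLOW(B) ⊇ FOLLOW(A) ⊇ {a,b,c}; new: +{a,b,c}
  B→S A: FOLLOW(S) ⊇ FIRST(A) = {a,b}; new: +{a,b}
  S→A: FOLLOW(A) ⊇ FOLLOW(S) ⊇ {$,a,b}; new: +{$}
  FOLLOW[S]={$,a,b}  FOLLOW[A]={$,a,b,c}  FOLLOW[B]={a,b,c}
[2]
  A→b A B: FOLLOW(B) ⊇ FOLLOW(A) ⊇ {$,a,b,c}; new: +{$}
  FOLLOW[S]={$,a,b}  FOLLOW[A]={$,a,b,c}  FOLLOW[B]={$,a,b,c}
[3] done
  FOLLOW[S]={$,a,b}  FOLLOW[A]={$,a,b,c}  FOLLOW[B]={$,a,b,c}

FOLLOW(A) = ["$", "a", "b", "c"]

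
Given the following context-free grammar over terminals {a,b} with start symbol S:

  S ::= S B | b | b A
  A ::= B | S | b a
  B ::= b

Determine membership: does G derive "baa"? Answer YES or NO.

Convert to CNF:
  S -> S B | T0 A | b
  A -> S B | T0 A | T0 T1 | b
  B -> b
  T0 -> b
  T1 -> a

CYK fill:
  T[0,0] 'b' = {A,B,S,T0}  orig:{A,B,S}
  T[1,1] 'a' = {T1}  orig:{}
  T[2,2] 'a' = {T1}  orig:{}
  T[0,1] 'ba' = {A}
  T[1,2] 'aa' = ∅
  T[0,2] 'baa' = ∅

S ∉ T[0,2] ⇒ NO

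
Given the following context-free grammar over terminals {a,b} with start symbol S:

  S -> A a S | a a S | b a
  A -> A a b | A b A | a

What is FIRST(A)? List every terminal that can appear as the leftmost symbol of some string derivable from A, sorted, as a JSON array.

Compute FIRST by fixpoint:
pass 1:
  A via A→a: +{a}
  S via S→A a S: +{a}
  S via S→b a: +{b}
  FIRST[S]={a,b}  FIRST[A]={a}
pass 2: done
  FIRST[S]={a,b}  FIRST[A]={a}

FIRST(A) = ["a"]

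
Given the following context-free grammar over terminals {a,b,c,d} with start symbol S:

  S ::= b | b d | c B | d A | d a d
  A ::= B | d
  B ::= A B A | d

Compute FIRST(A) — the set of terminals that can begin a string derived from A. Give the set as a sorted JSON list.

Compute FIRST by fixpoint:
[1]
  A via A→d: +{d}
  B via B→A B A: +{d}
  S via S→b: +{b}
  S via S→c B: +{c}
  S via S→d A: +{d}
  S: {b,c,d}  A: {d}  B: {d}
[2] — fixpoint
  S: {b,c,d}  A: {d}  B: {d}

FIRST(A) = ["d"]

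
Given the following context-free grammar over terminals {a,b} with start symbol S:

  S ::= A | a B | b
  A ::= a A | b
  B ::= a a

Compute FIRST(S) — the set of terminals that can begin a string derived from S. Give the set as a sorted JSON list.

FIRST iteration:
pass 1:
  A via A→a A: +{a}
  A via A→b: +{b}
  B via B→a a: +{a}
  S via S→A: +{a,b}
  S: {a,b}  A: {a,b}  B: {a}
pass 2: — fixpoint
  S: {a,b}  A: {a,b}  B: {a}

FIRST(S) = ["a", "b"]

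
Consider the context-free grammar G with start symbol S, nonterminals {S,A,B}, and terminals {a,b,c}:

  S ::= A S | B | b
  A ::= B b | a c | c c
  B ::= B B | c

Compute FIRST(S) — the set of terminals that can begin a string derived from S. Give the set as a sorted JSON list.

Compute FIRST by fixpoint:
pass 1:
  A via A→a c: +{a}
  A via A→c c: +{c}
  B via B→c: +{c}
  S via S→A S: +{a,c}
  S via S→b: +{b}
  FIRST[S]={a,b,c}  FIRST[A]={a,c}  FIRST[B]={c}
pass 2: — fixpoint
  FIRST[S]={a,b,c}  FIRST[A]={a,c}  FIRST[B]={c}

FIRST(S) = ["a", "b", "c"]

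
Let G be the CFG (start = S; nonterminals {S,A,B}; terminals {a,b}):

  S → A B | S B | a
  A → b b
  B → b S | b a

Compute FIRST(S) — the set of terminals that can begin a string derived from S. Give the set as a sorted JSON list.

FIRST sets, iterate to fixpoint:
round 1:
  A via A→b b: +{b}
  B via B→b S: +{b}
  S via S→A B: +{b}
  S via S→a: +{a}
  S: {a,b}  A: {b}  B: {b}
round 2: — fixpoint
  S: {a,b}  A: {b}  B: {b}

FIRST(S) = ["a", "b"]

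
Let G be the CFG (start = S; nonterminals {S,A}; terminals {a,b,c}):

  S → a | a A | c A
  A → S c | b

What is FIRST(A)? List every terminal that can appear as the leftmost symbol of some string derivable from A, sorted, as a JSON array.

FIRST sets, iterate to fixpoint:
iter 1:
  A via A→b: +{b}
  S via S→a: +{a}
  S via S→c A: +{c}
  FIRST[S]={a,c}  FIRST[A]={b}
iter 2:
  A via A→S c: +{a,c}
  FIRST[S]={a,c}  FIRST[A]={a,b,c}
iter 3: done
  FIRST[S]={a,c}  FIRST[A]={a,b,c}

FIRST(A) = ["a", "b", "c"]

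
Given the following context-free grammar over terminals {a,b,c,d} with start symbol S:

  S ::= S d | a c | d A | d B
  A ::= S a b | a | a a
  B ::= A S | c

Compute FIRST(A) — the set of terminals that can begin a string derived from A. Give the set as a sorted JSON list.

FIRST iteration:
[1]
  A via A→a: +{a}
  B via B→A S: +{a}
  B via B→c: +{c}
  S via S→a c: +{a}
  S via S→d A: +{d}
  FIRST[S]={a,d}  FIRST[A]={a}  FIRST[B]={a,c}
[2]
  A via A→S a b: +{d}
  B via B→A S: +{d}
  FIRST[S]={a,d}  FIRST[A]={a,d}  FIRST[B]={a,c,d}
[3] (no change)
  FIRST[S]={a,d}  FIRST[A]={a,d}  FIRST[B]={a,c,d}

FIRST(A) = ["a", "d"]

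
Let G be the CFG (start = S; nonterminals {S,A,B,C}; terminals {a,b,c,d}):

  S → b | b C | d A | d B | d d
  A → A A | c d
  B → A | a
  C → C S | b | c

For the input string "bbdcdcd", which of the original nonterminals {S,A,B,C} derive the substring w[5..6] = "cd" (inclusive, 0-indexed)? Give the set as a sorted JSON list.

CNF form of G:
  S -> T1 A | T1 B | T1 T1 | T2 C | b
  A -> A A | T0 T1
  B -> A A | T0 T1 | a
  C -> C S | b | c
  T0 -> c
  T1 -> d
  T2 -> b

CYK fill, restricted to cells inside w[5..6]:
  [5..5]={C,T0}  "c"  orig:{C}
  [6..6]={T1}  "d"  orig:{}
  [5..6]={A,B}  "cd"

Original NTs in T[5,6] deriving "cd": ["A", "B"]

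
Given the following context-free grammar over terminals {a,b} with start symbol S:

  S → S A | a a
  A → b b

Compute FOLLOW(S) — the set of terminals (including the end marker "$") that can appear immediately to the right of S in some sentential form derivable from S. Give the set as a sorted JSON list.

Compute FIRST by fixpoint:
[1]
  A via A→b b: +{b}
  S via S→a a: +{a}
  FIRST[S]={a}  FIRST[A]={b}
[2] — fixpoint
  FIRST[S]={a}  FIRST[A]={b}

FOLLOW sets:
FOLLOW(S) := {$}
pass 1:
  S→S A: FOLLOW(S) ⊇ FIRST(A) = {b}; new: +{b}
  S→S A: FOLLOW(A) ⊇ FOLLOW(S) ⊇ {$,b}; new: +{$,b}
  FOLLOW(S)={$,b}  FOLLOW(A)={$,b}
pass 2: (stable)
  FOLLOW(S)={$,b}  FOLLOW(A)={$,b}

FOLLOW(S) = ["$", "b"]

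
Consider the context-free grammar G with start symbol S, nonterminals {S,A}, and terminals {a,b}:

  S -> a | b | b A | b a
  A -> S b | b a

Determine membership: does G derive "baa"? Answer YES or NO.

Convert to CNF:
  S -> T0 A | T0 T1 | a | b
  A -> S T0 | T0 T1
  T0 -> b
  T1 -> a

CYK fill:
  T[0,0] 'b' = {S,T0}  orig:{S}
  T[1,1] 'a' = {S,T1}  orig:{S}
  T[2,2] 'a' = {S,T1}  orig:{S}
  T[0,1] 'ba' = {A,S}
  T[1,2] 'aa' = ∅
  T[0,2] 'baa' = ∅

S ∉ T[0,2] ⇒ NO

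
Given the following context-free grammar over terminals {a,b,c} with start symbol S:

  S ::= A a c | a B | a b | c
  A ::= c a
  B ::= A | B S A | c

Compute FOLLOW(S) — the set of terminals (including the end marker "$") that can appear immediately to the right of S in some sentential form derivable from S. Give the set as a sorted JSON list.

Compute FIRST by fixpoint:
round 1:
  A via A→c a: +{c}
  B via B→A: +{c}
  S via S→A a c: +{c}
  S via S→a B: +{a}
  FIRST[S]={a,c}  FIRST[A]={c}  FIRST[B]={c}
round 2: done
  FIRST[S]={a,c}  FIRST[A]={c}  FIRST[B]={c}

FOLLOW sets:
seed FOLLOW(S) with $
pass 1:
  B→B S A: FOLLOW(B) ⊇ FIRST(S) = {a,c}; new: +{a,c}
  B→B S A: FOLLOW(S) ⊇ FIRST(A) = {c}; new: +{c}
  B→B S A: FOLLOW(A) ⊇ FOLLOW(B) ⊇ {a,c}; new: +{a,c}
  S→a B: FOLLOW(B) ⊇ FOLLOW(S) ⊇ {$,c}; new: +{$}
  FOLLOW(S)={$,c}  FOLLOW(A)={a,c}  FOLLOW(B)={$,a,c}
pass 2:
  B→A: FOLLOW(A) ⊇ FOLLOW(B) ⊇ {$,a,c}; new: +{$}
  FOLLOW(S)={$,c}  FOLLOW(A)={$,a,c}  FOLLOW(B)={$,a,c}
pass 3: done
  FOLLOW(S)={$,c}  FOLLOW(A)={$,a,c}  FOLLOW(B)={$,a,c}

FOLLOW(S) = ["$", "c"]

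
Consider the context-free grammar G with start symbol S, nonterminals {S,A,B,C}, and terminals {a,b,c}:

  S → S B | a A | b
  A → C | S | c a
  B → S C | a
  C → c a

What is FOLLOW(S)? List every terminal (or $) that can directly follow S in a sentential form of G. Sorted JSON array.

Compute FIRST by fixpoint:
pass 1:
  A via A→c a: +{c}
  B via B→a: +{a}
  C via C→c a: +{c}
  S via S→a A: +{a}
  S via S→b: +{b}
  S: {a,b}  A: {c}  B: {a}  C: {c}
pass 2:
  A via A→S: +{a,b}
  B via B→S C: +{b}
  S: {a,b}  A: {a,b,c}  B: {a,b}  C: {c}
pass 3: (stable)
  S: {a,b}  A: {a,b,c}  B: {a,b}  C: {c}

FOLLOW iteration:
initialize: $ ∈ FOLLOW(S)
round 1:
  B→S C: FOLLOW(S) ⊇ FIRST(C) = {c}; new: +{c}
  S→S B: FOLLOW(S) ⊇ FIRST(B) = {a,b}; new: +{a,b}
  S→S B: FOLLOW(B) ⊇ FOLLOW(S) ⊇ {$,a,b,c}; new: +{$,a,b,c}
  S→a A: FOLLOW(A) ⊇ FOLLOW(S) ⊇ {$,a,b,c}; new: +{$,a,b,c}
  FOLLOW(S)={$,a,b,c}  FOLLOW(A)={$,a,b,c}  FOLLOW(B)={$,a,b,c}  FOLLOW(C)={}
round 2:
  A→C: FOLLOW(C) ⊇ FOLLOW(A) ⊇ {$,a,b,c}; new: +{$,a,b,c}
  FOLLOW(S)={$,a,b,c}  FOLLOW(A)={$,a,b,c}  FOLLOW(B)={$,a,b,c}  FOLLOW(C)={$,a,b,c}
round 3: (no change)
  FOLLOW(S)={$,a,b,c}  FOLLOW(A)={$,a,b,c}  FOLLOW(B)={$,a,b,c}  FOLLOW(C)={$,a,b,c}

FOLLOW(S) = ["$", "a", "b", "c"]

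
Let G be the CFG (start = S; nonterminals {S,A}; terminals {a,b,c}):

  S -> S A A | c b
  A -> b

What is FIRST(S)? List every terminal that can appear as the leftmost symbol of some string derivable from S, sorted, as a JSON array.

Compute FIRST by fixpoint:
pass 1:
  A via A→b: +{b}
  S via S→c b: +{c}
  S: {c}  A: {b}
pass 2: done
  S: {c}  A: {b}

FIRST(S) = ["c"]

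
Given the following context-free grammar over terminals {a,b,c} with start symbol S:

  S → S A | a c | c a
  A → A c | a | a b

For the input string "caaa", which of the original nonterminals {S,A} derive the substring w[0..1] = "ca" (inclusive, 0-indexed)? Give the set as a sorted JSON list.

Convert to CNF:
  S -> S A | T0 T1 | T1 T0
  A -> A T0 | T1 T2 | a
  T0 -> c
  T1 -> a
  T2 -> b

CYK fill, restricted to cells inside w[0..1]:
  T[0,0] 'c' = {T0}  orig:{}
  T[1,1] 'a' = {A,T1}  orig:{A}
  T[0,1] 'ca' = {S}

Original NTs in T[0,1] deriving "ca": ["S"]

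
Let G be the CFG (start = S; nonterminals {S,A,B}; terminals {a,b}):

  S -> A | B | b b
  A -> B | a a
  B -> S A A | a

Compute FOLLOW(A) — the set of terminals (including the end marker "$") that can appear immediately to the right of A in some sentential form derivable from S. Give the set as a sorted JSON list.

FIRST sets, iterate to fixpoint:
pass 1:
  A via A→a a: +{a}
  B via B→a: +{a}
  S via S→A: +{a}
  S via S→b b: +{b}
  FIRST[S]={a,b}  FIRST[A]={a}  FIRST[B]={a}
pass 2:
  B via B→S A A: +{b}
  FIRST[S]={a,b}  FIRST[A]={a}  FIRST[B]={a,b}
pass 3:
  A via A→B: +{b}
  FIRST[S]={a,b}  FIRST[A]={a,b}  FIRST[B]={a,b}
pass 4: (no change)
  FIRST[S]={a,b}  FIRST[A]={a,b}  FIRST[B]={a,b}

Compute FOLLOW by fixpoint:
initialize: $ ∈ FOLLOW(S)
pass 1:
  B→S A A: FOLLOW(S) ⊇ FIRST(A) = {a,b}; new: +{a,b}
  B→S A A: FOLLOW(A) ⊇ FIRST(A) = {a,b}; new: +{a,b}
  S→A: FOLLOW(A) ⊇ FOLLOW(S) ⊇ {$,a,b}; new: +{$}
  S→B: FOLLOW(B) ⊇ FOLLOW(S) ⊇ {$,a,b}; new: +{$,a,b}
  S: {$,a,b}  A: {$,a,b}  B: {$,a,b}
pass 2: — fixpoint
  S: {$,a,b}  A: {$,a,b}  B: {$,a,b}

FOLLOW(A) = ["$", "a", "b"]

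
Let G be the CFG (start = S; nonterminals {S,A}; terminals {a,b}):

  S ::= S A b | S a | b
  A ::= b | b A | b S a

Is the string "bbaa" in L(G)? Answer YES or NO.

CNF form of G:
  S -> S T1 | S X3 | b
  A -> T0 A | T0 X2 | b
  T0 -> b
  T1 -> a
  X2 -> S T1
  X3 -> A T0

Fill CYK table bottom-up:
  T[0,0] 'b' = {A,S,T0}  orig:{A,S}
  T[1,1] 'b' = {A,S,T0}  orig:{A,S}
  T[2,2] 'a' = {T1}  orig:{}
  T[3,3] 'a' = {T1}  orig:{}
  T[0,1] 'bb' = {A,X3}  orig:{A}
  T[1,2] 'ba' = {S,X2}  orig:{S}
  T[2,3] 'aa' = ∅
  T[0,2] 'bba' = {A}
  T[1,3] 'baa' = {S,X2}  orig:{S}
  T[0,3] 'bbaa' = {A}

S ∉ T[0,3] ⇒ NO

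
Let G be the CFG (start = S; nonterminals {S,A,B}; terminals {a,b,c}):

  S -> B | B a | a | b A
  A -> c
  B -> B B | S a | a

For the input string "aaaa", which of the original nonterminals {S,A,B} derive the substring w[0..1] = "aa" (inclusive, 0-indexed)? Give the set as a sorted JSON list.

CNF form of G:
  S -> B B | B T0 | S T0 | T1 A | a
  A -> c
  B -> B B | S T0 | a
  T0 -> a
  T1 -> b

CYK table (by increasing span) — only the sub-triangle for w[0..1]:
  cell(0,0) a: {B,S,T0}  orig:{B,S}
  cell(1,1) a: {B,S,T0}  orig:{B,S}
  cell(0,1) aa: {B,S}

Original NTs in T[0,1] deriving "aa": ["B", "S"]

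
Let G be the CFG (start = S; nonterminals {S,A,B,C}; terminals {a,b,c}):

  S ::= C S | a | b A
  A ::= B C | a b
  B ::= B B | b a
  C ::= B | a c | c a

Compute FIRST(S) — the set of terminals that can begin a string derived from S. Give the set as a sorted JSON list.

FIRST sets, iterate to fixpoint:
iter 1:
  A via A→a b: +{a}
  B via B→b a: +{b}
  C via C→B: +{b}
  C via C→a c: +{a}
  C via C→c a: +{c}
  S via S→C S: +{a,b,c}
  FIRST[S]={a,b,c}  FIRST[A]={a}  FIRST[B]={b}  FIRST[C]={a,b,c}
iter 2:
  A via A→B C: +{b}
  FIRST[S]={a,b,c}  FIRST[A]={a,b}  FIRST[B]={b}  FIRST[C]={a,b,c}
iter 3: done
  FIRST[S]={a,b,c}  FIRST[A]={a,b}  FIRST[B]={b}  FIRST[C]={a,b,c}

FIRST(S) = ["a", "b", "c"]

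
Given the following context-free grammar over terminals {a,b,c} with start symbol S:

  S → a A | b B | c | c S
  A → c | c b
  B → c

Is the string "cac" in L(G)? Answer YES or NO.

Convert to CNF:
  S -> T0 S | T1 B | T2 A | c
  A -> T0 T1 | c
  B -> c
  T0 -> c
  T1 -> b
  T2 -> a

CYK fill:
  [0..0]={A,B,S,T0}  "c"  orig:{A,B,S}
  [1..1]={T2}  "a"  orig:{}
  [2..2]={A,B,S,T0}  "c"  orig:{A,B,S}
  [0..1]=∅  "ca"
  [1..2]={S}  "ac"
  [0..2]={S}  "cac"

S ∈ T[0,2] ⇒ YES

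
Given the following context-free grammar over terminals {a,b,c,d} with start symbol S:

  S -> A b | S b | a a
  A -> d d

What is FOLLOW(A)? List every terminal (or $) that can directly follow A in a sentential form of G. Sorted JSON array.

Compute FIRST by fixpoint:
iter 1:
  A via A→d d: +{d}
  S via S→A b: +{d}
  S via S→a a: +{a}
  FIRST[S]={a,d}  FIRST[A]={d}
iter 2: done
  FIRST[S]={a,d}  FIRST[A]={d}

Compute FOLLOW by fixpoint:
FOLLOW(S) := {$}
iter 1:
  S→A b: FOLLOW(A) ⊇ FIRST(b) = {b}; new: +{b}
  S→S b: FOLLOW(S) ⊇ FIRST(b) = {b}; new: +{b}
  S: {$,b}  A: {b}
iter 2: (stable)
  S: {$,b}  A: {b}

FOLLOW(A) = ["b"]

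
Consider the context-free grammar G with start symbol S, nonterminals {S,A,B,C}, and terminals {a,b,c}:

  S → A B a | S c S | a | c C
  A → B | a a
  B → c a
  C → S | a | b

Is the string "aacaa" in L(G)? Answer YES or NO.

Convert to CNF:
  S -> A X4 | S X5 | T1 C | a
  A -> T0 T0 | T1 T0
  B -> T1 T0
  C -> A X2 | S X3 | T1 C | a | b
  T0 -> a
  T1 -> c
  X2 -> B T0
  X3 -> T1 S
  X4 -> B T0
  X5 -> T1 S

CYK fill:
  [0..0]={C,S,T0}  "a"  orig:{C,S}
  [1..1]={C,S,T0}  "a"  orig:{C,S}
  [2..2]={T1}  "c"  orig:{}
  [3..3]={C,S,T0}  "a"  orig:{C,S}
  [4..4]={C,S,T0}  "a"  orig:{C,S}
  [0..1]={A}  "aa"
  [1..2]=∅  "ac"
  [2..3]={A,B,C,S,X3,X5}  "ca"  orig:{A,B,C,S}
  [3..4]={A}  "aa"
  [0..2]=∅  "aac"
  [1..3]={C,S}  "aca"
  [2..4]={X2,X4}  "caa"  orig:{}
  [0..3]=∅  "aaca"
  [1..4]=∅  "acaa"
  [0..4]={C,S}  "aacaa"

S ∈ T[0,4] ⇒ YES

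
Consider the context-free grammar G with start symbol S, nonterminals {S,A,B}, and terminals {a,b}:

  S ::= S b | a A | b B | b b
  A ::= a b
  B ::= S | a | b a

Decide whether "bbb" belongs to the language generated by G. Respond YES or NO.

CNF form of G:
  S -> S T1 | T0 A | T1 B | T1 T1
  A -> T0 T1
  B -> S T1 | T0 A | T1 B | T1 T0 | T1 T1 | a
  T0 -> a
  T1 -> b

Fill CYK table bottom-up:
  cell(0,0) b: {T1}  orig:{}
  cell(1,1) b: {T1}  orig:{}
  cell(2,2) b: {T1}  orig:{}
  cell(0,1) bb: {B,S}
  cell(1,2) bb: {B,S}
  cell(0,2) bbb: {B,S}

S ∈ T[0,2] ⇒ YES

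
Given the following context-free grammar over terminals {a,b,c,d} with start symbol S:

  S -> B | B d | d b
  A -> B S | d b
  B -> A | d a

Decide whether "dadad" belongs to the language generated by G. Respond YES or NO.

CNF form of G:
  S -> B S | B T0 | T0 T1 | T0 T2
  A -> B S | T0 T1
  B -> B S | T0 T1 | T0 T2
  T0 -> d
  T1 -> b
  T2 -> a

Fill CYK table bottom-up:
  cell(0,0) d: {T0}  orig:{}
  cell(1,1) a: {T2}  orig:{}
  cell(2,2) d: {T0}  orig:{}
  cell(3,3) a: {T2}  orig:{}
  cell(4,4) d: {T0}  orig:{}
  cell(0,1) da: {B,S}
  cell(1,2) ad: ∅
  cell(2,3) da: {B,S}
  cell(3,4) ad: ∅
  cell(0,2) dad: {S}
  cell(1,3) ada: ∅
  cell(2,4) dad: {S}
  cell(0,3) dada: {A,B,S}
  cell(1,4) adad: ∅
  cell(0,4) dadad: {A,B,S}

S ∈ T[0,4] ⇒ YES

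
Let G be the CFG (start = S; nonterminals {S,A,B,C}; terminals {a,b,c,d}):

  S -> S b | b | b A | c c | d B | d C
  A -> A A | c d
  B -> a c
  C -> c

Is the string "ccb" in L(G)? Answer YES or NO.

Convert to CNF:
  S -> S T3 | T0 T0 | T1 B | T1 C | T3 A | b
  A -> A A | T0 T1
  B -> T2 T0
  C -> c
  T0 -> c
  T1 -> d
  T2 -> a
  T3 -> b

Fill CYK table bottom-up:
  cell(0,0) c: {C,T0}  orig:{C}
  cell(1,1) c: {C,T0}  orig:{C}
  cell(2,2) b: {S,T3}  orig:{S}
  cell(0,1) cc: {S}
  cell(1,2) cb: ∅
  cell(0,2) ccb: {S}

S ∈ T[0,2] ⇒ YES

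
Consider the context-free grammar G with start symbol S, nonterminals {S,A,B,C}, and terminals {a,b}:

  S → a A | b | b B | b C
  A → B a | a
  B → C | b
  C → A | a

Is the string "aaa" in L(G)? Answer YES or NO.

Convert to CNF:
  S -> T0 A | T1 B | T1 C | b
  A -> B T0 | a
  B -> B T0 | a | b
  C -> B T0 | a
  T0 -> a
  T1 -> b

Fill CYK table bottom-up:
  T[0,0] 'a' = {A,B,C,T0}  orig:{A,B,C}
  T[1,1] 'a' = {A,B,C,T0}  orig:{A,B,C}
  T[2,2] 'a' = {A,B,C,T0}  orig:{A,B,C}
  T[0,1] 'aa' = {A,B,C,S}
  T[1,2] 'aa' = {A,B,C,S}
  T[0,2] 'aaa' = {A,B,C,S}

S ∈ T[0,2] ⇒ YES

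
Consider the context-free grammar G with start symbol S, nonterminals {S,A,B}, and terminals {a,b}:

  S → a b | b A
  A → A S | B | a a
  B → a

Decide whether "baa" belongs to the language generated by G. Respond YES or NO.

CNF form of G:
  S -> T0 T1 | T1 A
  A -> A S | T0 T0 | a
  B -> a
  T0 -> a
  T1 -> b

Fill CYK table bottom-up:
  cell(0,0) b: {T1}  orig:{}
  cell(1,1) a: {A,B,T0}  orig:{A,B}
  cell(2,2) a: {A,B,T0}  orig:{A,B}
  cell(0,1) ba: {S}
  cell(1,2) aa: {A}
  cell(0,2) baa: {S}

S ∈ T[0,2] ⇒ YES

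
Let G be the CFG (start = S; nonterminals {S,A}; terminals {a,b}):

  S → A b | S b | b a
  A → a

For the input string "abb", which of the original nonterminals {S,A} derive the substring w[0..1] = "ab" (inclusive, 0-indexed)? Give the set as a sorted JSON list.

CNF form of G:
  S -> A T0 | S T0 | T0 T1
  A -> a
  T0 -> b
  T1 -> a

CYK table (by increasing span) — only the sub-triangle for w[0..1]:
  T[0,0] 'a' = {A,T1}  orig:{A}
  T[1,1] 'b' = {T0}  orig:{}
  T[0,1] 'ab' = {S}

Original NTs in T[0,1] deriving "ab": ["S"]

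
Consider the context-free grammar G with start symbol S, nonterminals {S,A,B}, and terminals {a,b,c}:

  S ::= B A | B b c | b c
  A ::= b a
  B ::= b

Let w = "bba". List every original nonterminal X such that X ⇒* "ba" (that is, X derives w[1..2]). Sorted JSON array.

CNF form of G:
  S -> B A | B X3 | T0 T2
  A -> T0 T1
  B -> b
  T0 -> b
  T1 -> a
  T2 -> c
  X3 -> T0 T2

CYK fill, restricted to cells inside w[1..2]:
  [1..1]={B,T0}  "b"  orig:{B}
  [2..2]={T1}  "a"  orig:{}
  [1..2]={A}  "ba"

Original NTs in T[1,2] deriving "ba": ["A"]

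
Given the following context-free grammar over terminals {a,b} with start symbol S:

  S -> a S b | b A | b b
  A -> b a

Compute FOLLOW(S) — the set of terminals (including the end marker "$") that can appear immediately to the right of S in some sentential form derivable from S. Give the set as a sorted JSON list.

FIRST sets, iterate to fixpoint:
round 1:
  A via A→b a: +{b}
  S via S→a S b: +{a}
  S via S→b A: +{b}
  FIRST[S]={a,b}  FIRST[A]={b}
round 2: (stable)
  FIRST[S]={a,b}  FIRST[A]={b}

Compute FOLLOW by fixpoint:
initialize: $ ∈ FOLLOW(S)
iter 1:
  S→a S b: FOLLOW(S) ⊇ FIRST(b) = {b}; new: +{b}
  S→b A: FOLLOW(A) ⊇ FOLLOW(S) ⊇ {$,b}; new: +{$,b}
  FOLLOW(S)={$,b}  FOLLOW(A)={$,b}
iter 2: — fixpoint
  FOLLOW(S)={$,b}  FOLLOW(A)={$,b}

FOLLOW(S) = ["$", "b"]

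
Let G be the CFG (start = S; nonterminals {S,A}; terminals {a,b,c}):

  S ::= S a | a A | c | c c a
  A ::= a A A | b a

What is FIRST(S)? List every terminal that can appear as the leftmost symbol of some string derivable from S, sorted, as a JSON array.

FIRST iteration:
[1]
  A via A→a A A: +{a}
  A via A→b a: +{b}
  S via S→a A: +{a}
  S via S→c: +{c}
  S: {a,c}  A: {a,b}
[2] done
  S: {a,c}  A: {a,b}

FIRST(S) = ["a", "c"]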